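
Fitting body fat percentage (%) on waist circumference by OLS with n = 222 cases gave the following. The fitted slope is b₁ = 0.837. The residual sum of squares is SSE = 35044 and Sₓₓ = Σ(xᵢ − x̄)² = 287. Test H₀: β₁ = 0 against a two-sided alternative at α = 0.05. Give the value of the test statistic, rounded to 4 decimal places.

MSE = SSE/(n − 2) = 35044/220 = 159.291.
SE(b₁) = √(MSE/Sₓₓ) = √(159.291/287) = 0.744997.
t = 0.837 / 0.744997 = 1.1235.
df = n − 2 = 220.
Two-sided p ≈ 0.2625, which is ≥ 0.05, so fail to reject H₀.
The data do not give significant evidence of an association between waist circumference and body fat percentage.

t = 1.1235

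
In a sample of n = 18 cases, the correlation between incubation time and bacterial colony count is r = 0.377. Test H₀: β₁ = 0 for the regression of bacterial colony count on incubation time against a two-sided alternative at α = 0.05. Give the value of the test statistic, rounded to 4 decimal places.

t = r·√(n − 2)/√(1 − r²) = 0.377·√16/√0.857871 = 1.6281.
df = n − 2 = 16.
Two-sided p ≈ 0.1230, which is ≥ 0.05, so fail to reject H₀.
The data do not give significant evidence of a linear association between incubation time and bacterial colony count.

t = 1.6281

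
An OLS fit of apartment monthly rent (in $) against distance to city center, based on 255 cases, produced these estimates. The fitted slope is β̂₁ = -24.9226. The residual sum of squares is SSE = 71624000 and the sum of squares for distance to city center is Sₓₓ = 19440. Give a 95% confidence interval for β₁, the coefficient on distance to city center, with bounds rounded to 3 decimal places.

(-32.438, -17.407)

MSE = SSE/(n − 2) = 71624000/253 = 283099.
SE(β̂₁) = √(MSE/Sₓₓ) = √(283099/19440) = 3.81611.
df = n − 2 = 253.
t* = t_{0.025, 253} = 1.969385.
Margin = t* × SE = 1.969385 × 3.81611 = 7.51539.
CI: -24.9226 ± 7.51539 → (-32.438, -17.407).
With 95% confidence, each one-unit increase in distance to city center is associated with a change of between -32.438 and -17.407 $ in apartment monthly rent.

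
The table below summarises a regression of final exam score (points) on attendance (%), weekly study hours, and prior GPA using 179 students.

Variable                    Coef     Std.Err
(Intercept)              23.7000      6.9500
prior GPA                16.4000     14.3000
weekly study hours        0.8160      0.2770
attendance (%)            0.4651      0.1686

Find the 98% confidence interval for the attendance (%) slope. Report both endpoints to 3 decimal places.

(0.069, 0.861)

Read off: b = 0.4651, SE = 0.1686 for attendance (%).
df = n − k − 1 = 179 − 3 − 1 = 175.
t* = t_{0.01, 175} = 2.347845.
Margin = t* × SE = 2.347845 × 0.1686 = 0.39585.
CI: 0.4651 ± 0.39585 → (0.069, 0.861).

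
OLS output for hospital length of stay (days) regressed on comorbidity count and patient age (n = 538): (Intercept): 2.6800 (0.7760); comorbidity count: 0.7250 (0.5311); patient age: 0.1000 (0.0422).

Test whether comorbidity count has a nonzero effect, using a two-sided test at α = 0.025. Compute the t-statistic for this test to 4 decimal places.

Read off: b = 0.7250, SE = 0.5311 for comorbidity count.
H₀: β₁ = 0 vs H₁: β₁ ≠ 0.
t = 0.7250 / 0.5311 = 1.3651.
df = n − k − 1 = 538 − 2 − 1 = 535.
Two-sided p ≈ 0.1728, which is ≥ 0.025, so fail to reject H₀.
The data do not give significant evidence of an association between comorbidity count and hospital length of stay, after adjusting for the other predictors.

t = 1.3651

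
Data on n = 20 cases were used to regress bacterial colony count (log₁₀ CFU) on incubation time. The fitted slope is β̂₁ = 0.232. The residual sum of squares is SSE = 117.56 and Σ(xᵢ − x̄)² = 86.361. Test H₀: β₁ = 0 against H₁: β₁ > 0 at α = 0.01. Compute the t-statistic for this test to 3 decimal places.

MSE = SSE/(n − 2) = 117.56/18 = 6.53111.
SE(β̂₁) = √(MSE/Sₓₓ) = √(6.53111/86.361) = 0.275001.
t = 0.232 / 0.275001 = 0.844.
df = n − 2 = 18.
One-sided p ≈ 0.2050, which is ≥ 0.01, so fail to reject H₀.
The data do not give significant evidence that the true slope on incubation time is positive.

t = 0.844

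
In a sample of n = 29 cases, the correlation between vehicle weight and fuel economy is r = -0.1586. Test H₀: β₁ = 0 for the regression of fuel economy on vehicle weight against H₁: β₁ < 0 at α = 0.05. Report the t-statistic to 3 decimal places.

t = -0.835

t = r·√(n − 2)/√(1 − r²) = -0.1586·√27/√0.974846 = -0.835.
df = n − 2 = 27.
One-sided p ≈ 0.2056, which is ≥ 0.05, so fail to reject H₀.
The data do not give significant evidence of a linear association between vehicle weight and fuel economy.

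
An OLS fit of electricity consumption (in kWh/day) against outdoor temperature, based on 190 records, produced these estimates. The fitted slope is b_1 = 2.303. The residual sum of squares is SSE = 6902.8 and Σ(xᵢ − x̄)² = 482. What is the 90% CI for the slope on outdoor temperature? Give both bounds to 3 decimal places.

MSE = SSE/(n − 2) = 6902.8/188 = 36.717.
SE(b_1) = √(MSE/Sₓₓ) = √(36.717/482) = 0.276001.
df = n − 2 = 188.
t* = t_{0.05, 188} = 1.652999.
Margin = t* × SE = 1.652999 × 0.276001 = 0.45623.
CI: 2.303 ± 0.45623 → (1.847, 2.759).
With 90% confidence, each one-unit increase in outdoor temperature is associated with a change of between 1.847 and 2.759 kWh/day in electricity consumption.

(1.847, 2.759)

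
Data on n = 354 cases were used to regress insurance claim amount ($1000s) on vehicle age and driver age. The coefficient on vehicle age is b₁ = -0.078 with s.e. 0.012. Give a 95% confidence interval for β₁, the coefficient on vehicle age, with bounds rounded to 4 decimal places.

(-0.1016, -0.0544)

df = n − k − 1 = 354 − 2 − 1 = 351.
t* = t_{0.025, 351} = 1.966746.
Margin = t* × SE = 1.966746 × 0.012 = 0.023601.
CI: -0.078 ± 0.023601 → (-0.1016, -0.0544).
With 95% confidence, each one-unit increase in vehicle age is associated with a change of between -0.1016 and -0.0544 $1000s in insurance claim amount, holding the other predictors fixed.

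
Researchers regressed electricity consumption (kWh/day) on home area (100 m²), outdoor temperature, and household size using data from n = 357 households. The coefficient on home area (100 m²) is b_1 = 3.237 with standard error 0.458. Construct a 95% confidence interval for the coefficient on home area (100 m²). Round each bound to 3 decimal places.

(2.336, 4.138)

df = n − k − 1 = 357 − 3 − 1 = 353.
t* = t_{0.025, 353} = 1.966707.
Margin = t* × SE = 1.966707 × 0.458 = 0.90075.
CI: 3.237 ± 0.90075 → (2.336, 4.138).
With 95% confidence, each one-unit increase in home area (100 m²) is associated with a change of between 2.336 and 4.138 kWh/day in electricity consumption, holding the other predictors fixed.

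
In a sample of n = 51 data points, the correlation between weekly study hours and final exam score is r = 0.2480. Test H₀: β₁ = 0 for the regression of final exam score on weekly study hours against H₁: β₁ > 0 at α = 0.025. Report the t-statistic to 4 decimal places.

t = 1.7920

t = r·√(n − 2)/√(1 − r²) = 0.2480·√49/√0.938496 = 1.7920.
df = n − 2 = 49.
One-sided p ≈ 0.0397, which is ≥ 0.025, so fail to reject H₀.
The data do not give significant evidence of a linear association between weekly study hours and final exam score.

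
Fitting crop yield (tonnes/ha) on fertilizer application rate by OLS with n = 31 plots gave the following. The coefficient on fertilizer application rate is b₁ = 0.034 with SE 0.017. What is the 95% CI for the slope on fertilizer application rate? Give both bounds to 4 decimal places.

(-0.0008, 0.0688)

df = n − 2 = 31 − 2 = 29.
t* = t_{0.025, 29} = 2.04523.
Margin = t* × SE = 2.04523 × 0.017 = 0.034769.
CI: 0.034 ± 0.034769 → (-0.0008, 0.0688).
With 95% confidence, each one-unit increase in fertilizer application rate is associated with a change of between -0.0008 and 0.0688 tonnes/ha in crop yield.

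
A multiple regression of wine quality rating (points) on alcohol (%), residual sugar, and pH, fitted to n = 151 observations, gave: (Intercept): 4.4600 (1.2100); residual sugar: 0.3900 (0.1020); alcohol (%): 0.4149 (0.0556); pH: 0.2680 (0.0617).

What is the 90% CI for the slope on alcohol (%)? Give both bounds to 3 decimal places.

(0.323, 0.507)

Read off: b = 0.4149, SE = 0.0556 for alcohol (%).
df = n − k − 1 = 151 − 3 − 1 = 147.
t* = t_{0.05, 147} = 1.655285.
Margin = t* × SE = 1.655285 × 0.0556 = 0.09203.
CI: 0.4149 ± 0.09203 → (0.323, 0.507).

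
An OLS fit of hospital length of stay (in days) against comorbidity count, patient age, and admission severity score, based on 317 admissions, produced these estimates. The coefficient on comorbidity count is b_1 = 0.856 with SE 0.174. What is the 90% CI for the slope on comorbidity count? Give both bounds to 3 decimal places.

df = n − k − 1 = 317 − 3 − 1 = 313.
t* = t_{0.05, 313} = 1.649736.
Margin = t* × SE = 1.649736 × 0.174 = 0.28705.
CI: 0.856 ± 0.28705 → (0.569, 1.143).
With 90% confidence, each one-unit increase in comorbidity count is associated with a change of between 0.569 and 1.143 days in hospital length of stay, holding the other predictors fixed.

(0.569, 1.143)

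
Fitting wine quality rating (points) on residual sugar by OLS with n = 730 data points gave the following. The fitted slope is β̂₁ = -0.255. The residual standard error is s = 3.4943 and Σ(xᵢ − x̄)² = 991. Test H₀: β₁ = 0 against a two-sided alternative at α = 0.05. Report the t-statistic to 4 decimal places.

SE(β̂₁) = s/√Sₓₓ = 3.4943/√991 = 0.111.
t = -0.255 / 0.111 = -2.2973.
df = n − 2 = 728.
Two-sided p ≈ 0.0219, which is < 0.05, so reject H₀.
There is evidence that residual sugar is associated with wine quality rating.

t = -2.2973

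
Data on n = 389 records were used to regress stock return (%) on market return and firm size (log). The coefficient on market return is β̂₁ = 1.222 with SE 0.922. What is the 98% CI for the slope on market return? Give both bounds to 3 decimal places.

df = n − k − 1 = 389 − 2 − 1 = 386.
t* = t_{0.01, 386} = 2.336047.
Margin = t* × SE = 2.336047 × 0.922 = 2.15384.
CI: 1.222 ± 2.15384 → (-0.932, 3.376).
With 98% confidence, each one-unit increase in market return is associated with a change of between -0.932 and 3.376 % in stock return, holding the other predictors fixed.

(-0.932, 3.376)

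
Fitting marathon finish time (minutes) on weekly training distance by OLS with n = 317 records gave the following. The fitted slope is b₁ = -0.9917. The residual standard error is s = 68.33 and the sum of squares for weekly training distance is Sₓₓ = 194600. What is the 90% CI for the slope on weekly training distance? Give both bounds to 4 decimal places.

(-1.2472, -0.7362)

SE(b₁) = s/√Sₓₓ = 68.33/√194600 = 0.154896.
df = n − 2 = 315.
t* = t_{0.05, 315} = 1.649705.
Margin = t* × SE = 1.649705 × 0.154896 = 0.255533.
CI: -0.9917 ± 0.255533 → (-1.2472, -0.7362).
With 90% confidence, each one-unit increase in weekly training distance is associated with a change of between -1.2472 and -0.7362 minutes in marathon finish time.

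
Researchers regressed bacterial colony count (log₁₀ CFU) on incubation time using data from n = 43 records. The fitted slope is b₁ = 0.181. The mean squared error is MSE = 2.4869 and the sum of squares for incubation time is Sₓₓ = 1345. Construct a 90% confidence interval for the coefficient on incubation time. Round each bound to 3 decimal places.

SE(b₁) = √(MSE/Sₓₓ) = √(2.4869/1345) = 0.043.
df = n − 2 = 41.
t* = t_{0.05, 41} = 1.682878.
Margin = t* × SE = 1.682878 × 0.043 = 0.07236.
CI: 0.181 ± 0.07236 → (0.109, 0.253).
With 90% confidence, each one-unit increase in incubation time is associated with a change of between 0.109 and 0.253 log₁₀ CFU in bacterial colony count.

(0.109, 0.253)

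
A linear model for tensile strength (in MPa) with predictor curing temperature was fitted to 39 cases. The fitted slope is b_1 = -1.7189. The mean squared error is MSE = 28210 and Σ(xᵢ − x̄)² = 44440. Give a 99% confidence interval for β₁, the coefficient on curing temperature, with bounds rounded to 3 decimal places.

SE(b_1) = √(MSE/Sₓₓ) = √(28210/44440) = 0.796736.
df = n − 2 = 37.
t* = t_{0.005, 37} = 2.715409.
Margin = t* × SE = 2.715409 × 0.796736 = 2.16346.
CI: -1.7189 ± 2.16346 → (-3.882, 0.445).
With 99% confidence, each one-unit increase in curing temperature is associated with a change of between -3.882 and 0.445 MPa in tensile strength.

(-3.882, 0.445)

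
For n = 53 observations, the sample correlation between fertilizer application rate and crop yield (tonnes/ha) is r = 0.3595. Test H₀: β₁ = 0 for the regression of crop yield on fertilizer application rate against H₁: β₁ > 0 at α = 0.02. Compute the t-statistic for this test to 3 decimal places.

t = 2.751

t = r·√(n − 2)/√(1 − r²) = 0.3595·√51/√0.87076 = 2.751.
df = n − 2 = 51.
One-sided p ≈ 0.0041, which is < 0.02, so reject H₀.
There is evidence of a linear association between fertilizer application rate and crop yield.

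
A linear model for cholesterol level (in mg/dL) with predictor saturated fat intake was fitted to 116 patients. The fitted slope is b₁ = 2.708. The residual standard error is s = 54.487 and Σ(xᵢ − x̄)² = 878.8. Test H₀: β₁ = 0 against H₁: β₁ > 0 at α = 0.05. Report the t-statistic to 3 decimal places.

t = 1.473

SE(b₁) = s/√Sₓₓ = 54.487/√878.8 = 1.83801.
t = 2.708 / 1.83801 = 1.473.
df = n − 2 = 114.
One-sided p ≈ 0.0717, which is ≥ 0.05, so fail to reject H₀.
The data do not give significant evidence that the true slope on saturated fat intake is positive.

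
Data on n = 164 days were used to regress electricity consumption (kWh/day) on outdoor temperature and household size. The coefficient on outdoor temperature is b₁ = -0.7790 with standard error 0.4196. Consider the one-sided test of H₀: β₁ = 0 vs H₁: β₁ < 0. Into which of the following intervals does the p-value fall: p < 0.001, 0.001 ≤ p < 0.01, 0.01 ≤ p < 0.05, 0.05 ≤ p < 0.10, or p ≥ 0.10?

t = -0.7790 / 0.4196 = -1.857.
df = n − k − 1 = 164 − 2 − 1 = 161.
One-sided p = P(T_{161} < t) ≈ 0.0326.
So 0.01 ≤ p < 0.05.

0.01 ≤ p < 0.05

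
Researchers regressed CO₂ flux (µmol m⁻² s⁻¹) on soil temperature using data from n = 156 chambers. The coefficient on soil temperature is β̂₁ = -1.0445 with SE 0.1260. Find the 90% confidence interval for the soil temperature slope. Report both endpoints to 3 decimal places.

df = n − 2 = 156 − 2 = 154.
t* = t_{0.05, 154} = 1.654808.
Margin = t* × SE = 1.654808 × 0.1260 = 0.20851.
CI: -1.0445 ± 0.20851 → (-1.253, -0.836).
With 90% confidence, each one-unit increase in soil temperature is associated with a change of between -1.253 and -0.836 µmol m⁻² s⁻¹ in CO₂ flux.

(-1.253, -0.836)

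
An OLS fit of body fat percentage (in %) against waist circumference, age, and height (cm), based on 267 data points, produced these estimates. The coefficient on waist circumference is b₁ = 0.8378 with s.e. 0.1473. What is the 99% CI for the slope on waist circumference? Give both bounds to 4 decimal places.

(0.4556, 1.2200)

df = n − k − 1 = 267 − 3 − 1 = 263.
t* = t_{0.005, 263} = 2.594652.
Margin = t* × SE = 2.594652 × 0.1473 = 0.382192.
CI: 0.8378 ± 0.382192 → (0.4556, 1.2200).
With 99% confidence, each one-unit increase in waist circumference is associated with a change of between 0.4556 and 1.2200 % in body fat percentage, holding the other predictors fixed.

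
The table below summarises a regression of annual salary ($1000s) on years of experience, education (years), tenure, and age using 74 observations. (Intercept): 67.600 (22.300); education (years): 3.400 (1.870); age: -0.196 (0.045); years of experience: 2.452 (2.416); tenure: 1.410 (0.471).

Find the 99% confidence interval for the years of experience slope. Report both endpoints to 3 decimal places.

Read off: b = 2.452, SE = 2.416 for years of experience.
df = n − k − 1 = 74 − 4 − 1 = 69.
t* = t_{0.005, 69} = 2.648977.
Margin = t* × SE = 2.648977 × 2.416 = 6.39993.
CI: 2.452 ± 6.39993 → (-3.948, 8.852).

(-3.948, 8.852)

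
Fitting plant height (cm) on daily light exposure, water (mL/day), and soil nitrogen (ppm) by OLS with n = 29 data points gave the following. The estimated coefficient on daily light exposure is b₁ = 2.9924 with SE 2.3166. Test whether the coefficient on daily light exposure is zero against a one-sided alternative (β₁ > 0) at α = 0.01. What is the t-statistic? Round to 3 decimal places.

t = 1.292

H₀: β₁ = 0 vs H₁: β₁ > 0.
t = (b₁ − β₁⁰)/SE = 2.9924 / 2.3166 = 1.292.
df = n − k − 1 = 29 − 3 − 1 = 25.
One-sided p ≈ 0.1041, which is ≥ 0.01, so fail to reject H₀.
The data do not give significant evidence that the true slope on daily light exposure is positive, holding the other predictors fixed.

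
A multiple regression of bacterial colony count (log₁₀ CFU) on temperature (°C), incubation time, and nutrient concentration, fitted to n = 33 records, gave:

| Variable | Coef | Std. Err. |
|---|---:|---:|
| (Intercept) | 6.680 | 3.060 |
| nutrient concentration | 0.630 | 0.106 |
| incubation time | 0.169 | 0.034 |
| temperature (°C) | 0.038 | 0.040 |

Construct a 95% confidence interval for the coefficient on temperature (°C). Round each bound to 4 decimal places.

(-0.0438, 0.1198)

Read off: b = 0.038, SE = 0.040 for temperature (°C).
df = n − k − 1 = 33 − 3 − 1 = 29.
t* = t_{0.025, 29} = 2.04523.
Margin = t* × SE = 2.04523 × 0.040 = 0.081809.
CI: 0.038 ± 0.081809 → (-0.0438, 0.1198).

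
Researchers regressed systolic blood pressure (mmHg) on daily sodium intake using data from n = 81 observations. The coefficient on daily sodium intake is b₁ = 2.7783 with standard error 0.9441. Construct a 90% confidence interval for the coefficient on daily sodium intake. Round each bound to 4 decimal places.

df = n − 2 = 81 − 2 = 79.
t* = t_{0.05, 79} = 1.664371.
Margin = t* × SE = 1.664371 × 0.9441 = 1.571333.
CI: 2.7783 ± 1.571333 → (1.2070, 4.3496).
With 90% confidence, each one-unit increase in daily sodium intake is associated with a change of between 1.2070 and 4.3496 mmHg in systolic blood pressure.

(1.2070, 4.3496)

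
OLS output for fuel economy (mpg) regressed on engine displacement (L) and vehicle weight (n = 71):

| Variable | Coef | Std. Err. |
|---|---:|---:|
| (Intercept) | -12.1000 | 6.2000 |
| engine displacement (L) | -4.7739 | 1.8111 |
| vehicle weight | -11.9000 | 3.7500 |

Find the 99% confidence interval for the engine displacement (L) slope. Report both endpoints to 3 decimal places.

(-9.573, 0.026)

Read off: b = -4.7739, SE = 1.8111 for engine displacement (L).
df = n − k − 1 = 71 − 2 − 1 = 68.
t* = t_{0.005, 68} = 2.650081.
Margin = t* × SE = 2.650081 × 1.8111 = 4.79956.
CI: -4.7739 ± 4.79956 → (-9.573, 0.026).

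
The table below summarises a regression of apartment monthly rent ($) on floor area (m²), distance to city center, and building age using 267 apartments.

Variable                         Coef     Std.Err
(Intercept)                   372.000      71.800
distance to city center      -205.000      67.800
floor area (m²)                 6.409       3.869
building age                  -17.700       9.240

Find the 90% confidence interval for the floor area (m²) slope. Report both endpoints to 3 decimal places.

(0.023, 12.795)

Read off: b = 6.409, SE = 3.869 for floor area (m²).
df = n − k − 1 = 267 − 3 − 1 = 263.
t* = t_{0.05, 263} = 1.650668.
Margin = t* × SE = 1.650668 × 3.869 = 6.38643.
CI: 6.409 ± 6.38643 → (0.023, 12.795).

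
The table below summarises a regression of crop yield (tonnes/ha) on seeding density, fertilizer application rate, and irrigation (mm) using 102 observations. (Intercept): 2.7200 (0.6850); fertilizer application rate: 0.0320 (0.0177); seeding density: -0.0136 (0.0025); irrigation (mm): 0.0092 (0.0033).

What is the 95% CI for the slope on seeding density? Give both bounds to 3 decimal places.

Read off: b = -0.0136, SE = 0.0025 for seeding density.
df = n − k − 1 = 102 − 3 − 1 = 98.
t* = t_{0.025, 98} = 1.984467.
Margin = t* × SE = 1.984467 × 0.0025 = 0.00496.
CI: -0.0136 ± 0.00496 → (-0.019, -0.009).

(-0.019, -0.009)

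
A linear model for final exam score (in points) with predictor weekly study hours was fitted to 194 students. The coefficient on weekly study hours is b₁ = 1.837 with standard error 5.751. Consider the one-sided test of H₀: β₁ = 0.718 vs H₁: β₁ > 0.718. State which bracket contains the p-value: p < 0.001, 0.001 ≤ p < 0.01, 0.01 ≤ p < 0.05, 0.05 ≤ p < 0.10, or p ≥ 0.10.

t = (1.837 − 0.718) / 5.751 = 0.195.
df = n − 2 = 194 − 2 = 192.
One-sided p = P(T_{192} > t) ≈ 0.4230.
So p ≥ 0.10.

p ≥ 0.10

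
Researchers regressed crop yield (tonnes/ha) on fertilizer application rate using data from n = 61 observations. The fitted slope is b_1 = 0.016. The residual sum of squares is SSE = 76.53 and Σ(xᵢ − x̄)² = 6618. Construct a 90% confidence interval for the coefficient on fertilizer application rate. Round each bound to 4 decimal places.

MSE = SSE/(n − 2) = 76.53/59 = 1.29712.
SE(b_1) = √(MSE/Sₓₓ) = √(1.29712/6618) = 0.0139999.
df = n − 2 = 59.
t* = t_{0.05, 59} = 1.671093.
Margin = t* × SE = 1.671093 × 0.0139999 = 0.023395.
CI: 0.016 ± 0.023395 → (-0.0074, 0.0394).
With 90% confidence, each one-unit increase in fertilizer application rate is associated with a change of between -0.0074 and 0.0394 tonnes/ha in crop yield.

(-0.0074, 0.0394)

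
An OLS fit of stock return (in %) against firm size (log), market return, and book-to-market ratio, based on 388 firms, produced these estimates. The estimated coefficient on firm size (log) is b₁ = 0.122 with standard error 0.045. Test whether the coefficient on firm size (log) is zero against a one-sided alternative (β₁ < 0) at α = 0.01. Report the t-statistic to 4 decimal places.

t = 2.7111

H₀: β₁ = 0 vs H₁: β₁ < 0.
t = (b₁ − β₁⁰)/SE = 0.122 / 0.045 = 2.7111.
df = n − k − 1 = 388 − 3 − 1 = 384.
One-sided p ≈ 0.9965, which is ≥ 0.01, so fail to reject H₀.
The data do not give significant evidence that the true slope on firm size (log) is negative, holding the other predictors fixed.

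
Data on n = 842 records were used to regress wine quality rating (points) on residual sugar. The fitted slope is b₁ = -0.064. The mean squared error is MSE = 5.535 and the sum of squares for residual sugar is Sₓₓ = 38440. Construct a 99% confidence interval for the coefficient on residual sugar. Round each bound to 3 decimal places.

SE(b₁) = √(MSE/Sₓₓ) = √(5.535/38440) = 0.0119996.
df = n − 2 = 840.
t* = t_{0.005, 840} = 2.581695.
Margin = t* × SE = 2.581695 × 0.0119996 = 0.03098.
CI: -0.064 ± 0.03098 → (-0.095, -0.033).
With 99% confidence, each one-unit increase in residual sugar is associated with a change of between -0.095 and -0.033 points in wine quality rating.

(-0.095, -0.033)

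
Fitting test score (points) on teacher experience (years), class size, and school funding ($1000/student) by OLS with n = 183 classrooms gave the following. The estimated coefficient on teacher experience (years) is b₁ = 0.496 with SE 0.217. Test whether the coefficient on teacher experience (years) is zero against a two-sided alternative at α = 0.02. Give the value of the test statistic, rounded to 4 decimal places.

t = 2.2857

H₀: β₁ = 0 vs H₁: β₁ ≠ 0.
t = (b₁ − β₁⁰)/SE = 0.496 / 0.217 = 2.2857.
df = n − k − 1 = 183 − 3 − 1 = 179.
Two-sided p ≈ 0.0234, which is ≥ 0.02, so fail to reject H₀.
The data do not give significant evidence of an association between teacher experience (years) and test score, after adjusting for the other predictors.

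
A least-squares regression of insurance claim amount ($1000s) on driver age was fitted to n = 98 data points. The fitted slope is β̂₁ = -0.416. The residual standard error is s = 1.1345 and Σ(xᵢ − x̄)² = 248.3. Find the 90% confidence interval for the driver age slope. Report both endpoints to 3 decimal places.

(-0.536, -0.296)

SE(β̂₁) = s/√Sₓₓ = 1.1345/√248.3 = 0.0719973.
df = n − 2 = 96.
t* = t_{0.05, 96} = 1.660881.
Margin = t* × SE = 1.660881 × 0.0719973 = 0.11958.
CI: -0.416 ± 0.11958 → (-0.536, -0.296).
With 90% confidence, each one-unit increase in driver age is associated with a change of between -0.536 and -0.296 $1000s in insurance claim amount.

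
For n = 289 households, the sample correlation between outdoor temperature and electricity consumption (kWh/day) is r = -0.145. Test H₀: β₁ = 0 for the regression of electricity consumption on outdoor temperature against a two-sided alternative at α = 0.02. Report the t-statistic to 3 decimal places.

t = -2.483

t = r·√(n − 2)/√(1 − r²) = -0.145·√287/√0.978975 = -2.483.
df = n − 2 = 287.
Two-sided p ≈ 0.0136, which is < 0.02, so reject H₀.
There is evidence of a linear association between outdoor temperature and electricity consumption.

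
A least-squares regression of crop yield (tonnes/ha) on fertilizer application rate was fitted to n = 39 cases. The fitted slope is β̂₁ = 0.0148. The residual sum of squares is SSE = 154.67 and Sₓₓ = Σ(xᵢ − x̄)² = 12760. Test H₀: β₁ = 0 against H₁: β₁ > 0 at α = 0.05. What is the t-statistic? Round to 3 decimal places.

MSE = SSE/(n − 2) = 154.67/37 = 4.18027.
SE(β̂₁) = √(MSE/Sₓₓ) = √(4.18027/12760) = 0.0180999.
t = 0.0148 / 0.0180999 = 0.818.
df = n − 2 = 37.
One-sided p ≈ 0.2094, which is ≥ 0.05, so fail to reject H₀.
The data do not give significant evidence that the true slope on fertilizer application rate is positive.

t = 0.818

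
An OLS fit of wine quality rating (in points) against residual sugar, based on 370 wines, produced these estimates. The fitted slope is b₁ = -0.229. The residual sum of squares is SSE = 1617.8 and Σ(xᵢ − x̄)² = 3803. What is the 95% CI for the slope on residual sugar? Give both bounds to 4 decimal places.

MSE = SSE/(n − 2) = 1617.8/368 = 4.3962.
SE(b₁) = √(MSE/Sₓₓ) = √(4.3962/3803) = 0.0339997.
df = n − 2 = 368.
t* = t_{0.025, 368} = 1.966431.
Margin = t* × SE = 1.966431 × 0.0339997 = 0.066858.
CI: -0.229 ± 0.066858 → (-0.2959, -0.1621).
With 95% confidence, each one-unit increase in residual sugar is associated with a change of between -0.2959 and -0.1621 points in wine quality rating.

(-0.2959, -0.1621)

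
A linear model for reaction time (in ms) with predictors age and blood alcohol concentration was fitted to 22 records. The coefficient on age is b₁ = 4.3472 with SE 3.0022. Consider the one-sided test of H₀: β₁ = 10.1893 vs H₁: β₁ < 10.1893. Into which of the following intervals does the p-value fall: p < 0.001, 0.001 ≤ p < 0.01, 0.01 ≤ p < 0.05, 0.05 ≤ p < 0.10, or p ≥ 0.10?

0.01 ≤ p < 0.05

t = (4.3472 − 10.1893) / 3.0022 = -1.946.
df = n − k − 1 = 22 − 2 − 1 = 19.
One-sided p = P(T_{19} < t) ≈ 0.0333.
So 0.01 ≤ p < 0.05.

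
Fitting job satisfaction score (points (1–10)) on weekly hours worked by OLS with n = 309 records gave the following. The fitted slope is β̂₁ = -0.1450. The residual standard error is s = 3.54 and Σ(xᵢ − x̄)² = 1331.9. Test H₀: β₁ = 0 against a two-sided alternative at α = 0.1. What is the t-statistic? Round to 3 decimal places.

SE(β̂₁) = s/√Sₓₓ = 3.54/√1331.9 = 0.096999.
t = -0.1450 / 0.096999 = -1.495.
df = n − 2 = 307.
Two-sided p ≈ 0.1360, which is ≥ 0.1, so fail to reject H₀.
The data do not give significant evidence of an association between weekly hours worked and job satisfaction score.

t = -1.495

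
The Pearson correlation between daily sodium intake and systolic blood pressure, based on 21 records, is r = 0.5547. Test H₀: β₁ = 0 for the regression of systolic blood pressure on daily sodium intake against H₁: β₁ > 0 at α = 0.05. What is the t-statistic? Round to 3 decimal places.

t = r·√(n − 2)/√(1 − r²) = 0.5547·√19/√0.692308 = 2.906.
df = n − 2 = 19.
One-sided p ≈ 0.0045, which is < 0.05, so reject H₀.
There is evidence of a linear association between daily sodium intake and systolic blood pressure.

t = 2.906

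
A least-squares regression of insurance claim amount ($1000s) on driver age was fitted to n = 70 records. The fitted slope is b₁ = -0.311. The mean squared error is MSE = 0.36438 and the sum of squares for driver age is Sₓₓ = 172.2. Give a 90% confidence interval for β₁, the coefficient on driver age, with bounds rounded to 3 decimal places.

(-0.388, -0.234)

SE(b₁) = √(MSE/Sₓₓ) = √(0.36438/172.2) = 0.0460003.
df = n − 2 = 68.
t* = t_{0.05, 68} = 1.667572.
Margin = t* × SE = 1.667572 × 0.0460003 = 0.07671.
CI: -0.311 ± 0.07671 → (-0.388, -0.234).
With 90% confidence, each one-unit increase in driver age is associated with a change of between -0.388 and -0.234 $1000s in insurance claim amount.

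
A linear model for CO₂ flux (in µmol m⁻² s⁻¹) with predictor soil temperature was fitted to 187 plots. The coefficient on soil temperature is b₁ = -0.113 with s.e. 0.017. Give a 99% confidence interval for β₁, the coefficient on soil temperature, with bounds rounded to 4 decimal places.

df = n − 2 = 187 − 2 = 185.
t* = t_{0.005, 185} = 2.602665.
Margin = t* × SE = 2.602665 × 0.017 = 0.044245.
CI: -0.113 ± 0.044245 → (-0.1572, -0.0688).
With 99% confidence, each one-unit increase in soil temperature is associated with a change of between -0.1572 and -0.0688 µmol m⁻² s⁻¹ in CO₂ flux.

(-0.1572, -0.0688)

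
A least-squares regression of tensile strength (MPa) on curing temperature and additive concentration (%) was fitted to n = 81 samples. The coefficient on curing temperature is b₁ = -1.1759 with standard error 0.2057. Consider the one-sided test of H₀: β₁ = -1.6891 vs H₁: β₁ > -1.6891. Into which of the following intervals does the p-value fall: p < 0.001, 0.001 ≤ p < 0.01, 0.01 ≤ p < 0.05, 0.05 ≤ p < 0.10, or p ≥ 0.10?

t = (-1.1759 − (-1.6891)) / 0.2057 = 2.495.
df = n − k − 1 = 81 − 2 − 1 = 78.
One-sided p = P(T_{78} > t) ≈ 0.0074.
So 0.001 ≤ p < 0.01.

0.001 ≤ p < 0.01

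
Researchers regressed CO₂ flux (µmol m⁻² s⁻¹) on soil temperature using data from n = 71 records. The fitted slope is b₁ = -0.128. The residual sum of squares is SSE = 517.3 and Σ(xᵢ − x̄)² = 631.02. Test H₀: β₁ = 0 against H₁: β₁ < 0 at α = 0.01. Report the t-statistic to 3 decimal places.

t = -1.174

MSE = SSE/(n − 2) = 517.3/69 = 7.4971.
SE(b₁) = √(MSE/Sₓₓ) = √(7.4971/631.02) = 0.109.
t = -0.128 / 0.109 = -1.174.
df = n − 2 = 69.
One-sided p ≈ 0.1222, which is ≥ 0.01, so fail to reject H₀.
The data do not give significant evidence that the true slope on soil temperature is negative.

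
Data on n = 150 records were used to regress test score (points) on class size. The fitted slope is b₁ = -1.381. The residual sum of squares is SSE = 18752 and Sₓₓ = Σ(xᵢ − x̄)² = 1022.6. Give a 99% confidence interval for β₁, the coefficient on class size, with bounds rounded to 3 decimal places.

(-2.300, -0.462)

MSE = SSE/(n − 2) = 18752/148 = 126.703.
SE(b₁) = √(MSE/Sₓₓ) = √(126.703/1022.6) = 0.351998.
df = n − 2 = 148.
t* = t_{0.005, 148} = 2.609456.
Margin = t* × SE = 2.609456 × 0.351998 = 0.91852.
CI: -1.381 ± 0.91852 → (-2.300, -0.462).
With 99% confidence, each one-unit increase in class size is associated with a change of between -2.300 and -0.462 points in test score.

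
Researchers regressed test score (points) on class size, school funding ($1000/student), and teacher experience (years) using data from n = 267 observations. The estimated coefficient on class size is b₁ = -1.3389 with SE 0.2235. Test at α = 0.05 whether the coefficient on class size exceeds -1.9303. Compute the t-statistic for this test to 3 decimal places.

H₀: β₁ = -1.9303 vs H₁: β₁ > -1.9303.
t = (b₁ − β₁⁰)/SE = (-1.3389 − (-1.9303)) / 0.2235 = 2.646.
df = n − k − 1 = 267 − 3 − 1 = 263.
One-sided p ≈ 0.0043, which is < 0.05, so reject H₀.
There is evidence that the true slope on class size exceeds -1.9303 points per unit, holding the other predictors fixed.

t = 2.646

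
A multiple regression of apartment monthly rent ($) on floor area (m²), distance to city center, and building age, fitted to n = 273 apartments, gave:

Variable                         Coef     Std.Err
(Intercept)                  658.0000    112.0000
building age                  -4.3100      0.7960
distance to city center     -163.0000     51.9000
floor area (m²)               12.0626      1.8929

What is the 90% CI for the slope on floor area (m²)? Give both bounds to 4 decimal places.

(8.9383, 15.1869)

Read off: b = 12.0626, SE = 1.8929 for floor area (m²).
df = n − k − 1 = 273 − 3 − 1 = 269.
t* = t_{0.05, 269} = 1.650538.
Margin = t* × SE = 1.650538 × 1.8929 = 3.124303.
CI: 12.0626 ± 3.124303 → (8.9383, 15.1869).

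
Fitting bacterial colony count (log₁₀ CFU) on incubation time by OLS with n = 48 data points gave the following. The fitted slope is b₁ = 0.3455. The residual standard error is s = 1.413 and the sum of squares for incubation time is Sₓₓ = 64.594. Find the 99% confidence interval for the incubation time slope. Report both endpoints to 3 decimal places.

SE(b₁) = s/√Sₓₓ = 1.413/√64.594 = 0.175811.
df = n − 2 = 46.
t* = t_{0.005, 46} = 2.687013.
Margin = t* × SE = 2.687013 × 0.175811 = 0.47241.
CI: 0.3455 ± 0.47241 → (-0.127, 0.818).
With 99% confidence, each one-unit increase in incubation time is associated with a change of between -0.127 and 0.818 log₁₀ CFU in bacterial colony count.

(-0.127, 0.818)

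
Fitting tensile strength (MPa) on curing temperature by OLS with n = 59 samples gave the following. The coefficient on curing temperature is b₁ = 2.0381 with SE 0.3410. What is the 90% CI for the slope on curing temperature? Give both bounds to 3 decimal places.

df = n − 2 = 59 − 2 = 57.
t* = t_{0.05, 57} = 1.672029.
Margin = t* × SE = 1.672029 × 0.3410 = 0.57016.
CI: 2.0381 ± 0.57016 → (1.468, 2.608).
With 90% confidence, each one-unit increase in curing temperature is associated with a change of between 1.468 and 2.608 MPa in tensile strength.

(1.468, 2.608)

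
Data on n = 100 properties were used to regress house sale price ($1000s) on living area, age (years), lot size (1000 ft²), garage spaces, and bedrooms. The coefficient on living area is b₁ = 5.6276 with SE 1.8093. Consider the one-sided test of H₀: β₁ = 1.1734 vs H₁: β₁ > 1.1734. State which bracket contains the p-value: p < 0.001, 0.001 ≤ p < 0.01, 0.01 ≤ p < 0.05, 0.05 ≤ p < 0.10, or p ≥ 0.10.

t = (5.6276 − 1.1734) / 1.8093 = 2.462.
df = n − k − 1 = 100 − 5 − 1 = 94.
One-sided p = P(T_{94} > t) ≈ 0.0078.
So 0.001 ≤ p < 0.01.

0.001 ≤ p < 0.01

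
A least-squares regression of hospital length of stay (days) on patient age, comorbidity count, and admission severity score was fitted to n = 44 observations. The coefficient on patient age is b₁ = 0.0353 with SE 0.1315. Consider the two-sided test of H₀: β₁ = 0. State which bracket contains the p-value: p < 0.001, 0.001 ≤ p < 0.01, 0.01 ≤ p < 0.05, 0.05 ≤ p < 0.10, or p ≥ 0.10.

p ≥ 0.10

t = 0.0353 / 0.1315 = 0.268.
df = n − k − 1 = 44 − 3 − 1 = 40.
Two-sided p = 2·P(T_{40} > |t|) ≈ 0.7897.
So p ≥ 0.10.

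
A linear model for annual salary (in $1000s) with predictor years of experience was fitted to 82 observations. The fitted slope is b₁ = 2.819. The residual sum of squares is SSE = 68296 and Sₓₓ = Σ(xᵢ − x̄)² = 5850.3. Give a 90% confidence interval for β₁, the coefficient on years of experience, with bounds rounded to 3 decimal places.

MSE = SSE/(n − 2) = 68296/80 = 853.7.
SE(b₁) = √(MSE/Sₓₓ) = √(853.7/5850.3) = 0.382.
df = n − 2 = 80.
t* = t_{0.05, 80} = 1.664125.
Margin = t* × SE = 1.664125 × 0.382 = 0.63570.
CI: 2.819 ± 0.63570 → (2.183, 3.455).
With 90% confidence, each one-unit increase in years of experience is associated with a change of between 2.183 and 3.455 $1000s in annual salary.

(2.183, 3.455)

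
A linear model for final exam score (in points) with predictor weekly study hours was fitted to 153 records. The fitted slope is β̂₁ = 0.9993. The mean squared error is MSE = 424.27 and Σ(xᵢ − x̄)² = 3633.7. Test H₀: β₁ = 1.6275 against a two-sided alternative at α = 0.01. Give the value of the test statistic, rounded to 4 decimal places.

SE(β̂₁) = √(MSE/Sₓₓ) = √(424.27/3633.7) = 0.341701.
t = (0.9993 − 1.6275) / 0.341701 = -1.8384.
df = n − 2 = 151.
Two-sided p ≈ 0.0680, which is ≥ 0.01, so fail to reject H₀.
The data are consistent with a true slope of 1.6275 points per unit of weekly study hours.

t = -1.8384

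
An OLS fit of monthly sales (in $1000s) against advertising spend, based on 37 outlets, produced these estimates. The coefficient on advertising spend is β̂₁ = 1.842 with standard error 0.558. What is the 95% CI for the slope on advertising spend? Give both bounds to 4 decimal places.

(0.7092, 2.9748)

df = n − 2 = 37 − 2 = 35.
t* = t_{0.025, 35} = 2.030108.
Margin = t* × SE = 2.030108 × 0.558 = 1.132800.
CI: 1.842 ± 1.132800 → (0.7092, 2.9748).
With 95% confidence, each one-unit increase in advertising spend is associated with a change of between 0.7092 and 2.9748 $1000s in monthly sales.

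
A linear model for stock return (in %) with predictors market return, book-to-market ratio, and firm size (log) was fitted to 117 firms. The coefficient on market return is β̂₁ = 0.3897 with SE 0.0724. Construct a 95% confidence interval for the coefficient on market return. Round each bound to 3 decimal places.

df = n − k − 1 = 117 − 3 − 1 = 113.
t* = t_{0.025, 113} = 1.98118.
Margin = t* × SE = 1.98118 × 0.0724 = 0.14344.
CI: 0.3897 ± 0.14344 → (0.246, 0.533).
With 95% confidence, each one-unit increase in market return is associated with a change of between 0.246 and 0.533 % in stock return, holding the other predictors fixed.

(0.246, 0.533)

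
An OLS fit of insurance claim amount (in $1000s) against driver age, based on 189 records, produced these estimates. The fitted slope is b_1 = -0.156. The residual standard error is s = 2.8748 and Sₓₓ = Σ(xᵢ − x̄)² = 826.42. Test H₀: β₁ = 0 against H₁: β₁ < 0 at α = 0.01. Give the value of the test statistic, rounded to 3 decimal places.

SE(b_1) = s/√Sₓₓ = 2.8748/√826.42 = 0.100002.
t = -0.156 / 0.100002 = -1.560.
df = n − 2 = 187.
One-sided p ≈ 0.0602, which is ≥ 0.01, so fail to reject H₀.
The data do not give significant evidence that the true slope on driver age is negative.

t = -1.560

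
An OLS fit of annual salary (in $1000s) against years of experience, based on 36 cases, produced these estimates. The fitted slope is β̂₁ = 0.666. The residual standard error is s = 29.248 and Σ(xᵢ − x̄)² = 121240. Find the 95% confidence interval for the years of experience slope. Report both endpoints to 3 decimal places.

(0.495, 0.837)

SE(β̂₁) = s/√Sₓₓ = 29.248/√121240 = 0.0839988.
df = n − 2 = 34.
t* = t_{0.025, 34} = 2.032245.
Margin = t* × SE = 2.032245 × 0.0839988 = 0.17071.
CI: 0.666 ± 0.17071 → (0.495, 0.837).
With 95% confidence, each one-unit increase in years of experience is associated with a change of between 0.495 and 0.837 $1000s in annual salary.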